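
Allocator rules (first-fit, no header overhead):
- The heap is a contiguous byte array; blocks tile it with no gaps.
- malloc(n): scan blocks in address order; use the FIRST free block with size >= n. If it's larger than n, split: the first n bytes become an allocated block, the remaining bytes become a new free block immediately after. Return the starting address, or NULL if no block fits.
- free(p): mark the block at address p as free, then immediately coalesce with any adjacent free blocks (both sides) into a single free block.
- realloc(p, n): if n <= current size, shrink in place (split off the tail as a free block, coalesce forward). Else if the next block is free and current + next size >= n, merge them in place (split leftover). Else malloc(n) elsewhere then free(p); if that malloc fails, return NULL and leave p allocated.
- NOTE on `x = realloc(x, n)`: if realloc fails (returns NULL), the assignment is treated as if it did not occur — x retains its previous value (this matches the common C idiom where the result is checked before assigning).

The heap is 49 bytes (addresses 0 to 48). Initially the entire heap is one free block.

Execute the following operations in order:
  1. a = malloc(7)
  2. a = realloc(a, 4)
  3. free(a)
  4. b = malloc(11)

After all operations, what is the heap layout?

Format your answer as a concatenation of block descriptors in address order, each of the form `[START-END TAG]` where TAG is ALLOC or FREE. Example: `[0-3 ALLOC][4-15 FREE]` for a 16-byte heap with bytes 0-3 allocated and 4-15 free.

Answer: [0-10 ALLOC][11-48 FREE]

Derivation:
Op 1: a = malloc(7) -> a = 0; heap: [0-6 ALLOC][7-48 FREE]
Op 2: a = realloc(a, 4) -> a = 0; heap: [0-3 ALLOC][4-48 FREE]
Op 3: free(a) -> (freed a); heap: [0-48 FREE]
Op 4: b = malloc(11) -> b = 0; heap: [0-10 ALLOC][11-48 FREE]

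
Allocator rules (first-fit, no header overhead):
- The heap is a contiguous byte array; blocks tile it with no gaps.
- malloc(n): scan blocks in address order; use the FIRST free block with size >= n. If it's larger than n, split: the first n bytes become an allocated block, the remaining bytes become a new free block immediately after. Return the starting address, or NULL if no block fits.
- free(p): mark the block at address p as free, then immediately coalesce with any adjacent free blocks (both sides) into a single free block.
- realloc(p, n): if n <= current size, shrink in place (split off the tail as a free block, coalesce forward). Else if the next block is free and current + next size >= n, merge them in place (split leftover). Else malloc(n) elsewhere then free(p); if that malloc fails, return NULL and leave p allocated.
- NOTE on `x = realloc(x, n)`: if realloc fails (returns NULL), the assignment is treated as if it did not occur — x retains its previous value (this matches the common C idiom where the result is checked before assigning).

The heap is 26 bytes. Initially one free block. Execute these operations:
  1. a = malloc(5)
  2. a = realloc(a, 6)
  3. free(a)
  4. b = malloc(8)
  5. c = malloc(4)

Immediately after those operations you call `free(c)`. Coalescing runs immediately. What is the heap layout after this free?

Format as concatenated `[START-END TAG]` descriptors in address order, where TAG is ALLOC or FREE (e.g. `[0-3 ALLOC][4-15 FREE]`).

Op 1: a = malloc(5) -> a = 0; heap: [0-4 ALLOC][5-25 FREE]
Op 2: a = realloc(a, 6) -> a = 0; heap: [0-5 ALLOC][6-25 FREE]
Op 3: free(a) -> (freed a); heap: [0-25 FREE]
Op 4: b = malloc(8) -> b = 0; heap: [0-7 ALLOC][8-25 FREE]
Op 5: c = malloc(4) -> c = 8; heap: [0-7 ALLOC][8-11 ALLOC][12-25 FREE]
free(c): c = 8 -> block [8-11 ALLOC]; mark free, coalesce with adjacent free neighbors -> [0-7 ALLOC][8-25 FREE]

Answer: [0-7 ALLOC][8-25 FREE]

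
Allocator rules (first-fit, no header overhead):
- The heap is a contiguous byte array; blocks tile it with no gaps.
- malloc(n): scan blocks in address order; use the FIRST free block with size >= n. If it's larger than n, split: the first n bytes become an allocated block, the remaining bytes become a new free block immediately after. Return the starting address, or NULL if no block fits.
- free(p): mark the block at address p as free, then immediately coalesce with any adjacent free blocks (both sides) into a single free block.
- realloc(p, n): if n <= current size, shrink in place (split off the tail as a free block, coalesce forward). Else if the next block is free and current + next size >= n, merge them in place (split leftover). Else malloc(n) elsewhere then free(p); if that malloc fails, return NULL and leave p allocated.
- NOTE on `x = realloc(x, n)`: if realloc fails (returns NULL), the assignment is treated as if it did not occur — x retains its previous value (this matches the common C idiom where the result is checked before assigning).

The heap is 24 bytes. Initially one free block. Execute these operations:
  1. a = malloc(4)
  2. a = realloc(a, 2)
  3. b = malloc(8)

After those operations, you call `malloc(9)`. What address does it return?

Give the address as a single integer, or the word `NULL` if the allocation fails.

Answer: 10

Derivation:
Op 1: a = malloc(4) -> a = 0; heap: [0-3 ALLOC][4-23 FREE]
Op 2: a = realloc(a, 2) -> a = 0; heap: [0-1 ALLOC][2-23 FREE]
Op 3: b = malloc(8) -> b = 2; heap: [0-1 ALLOC][2-9 ALLOC][10-23 FREE]
malloc(9): first-fit scan over [0-1 ALLOC][2-9 ALLOC][10-23 FREE] -> 10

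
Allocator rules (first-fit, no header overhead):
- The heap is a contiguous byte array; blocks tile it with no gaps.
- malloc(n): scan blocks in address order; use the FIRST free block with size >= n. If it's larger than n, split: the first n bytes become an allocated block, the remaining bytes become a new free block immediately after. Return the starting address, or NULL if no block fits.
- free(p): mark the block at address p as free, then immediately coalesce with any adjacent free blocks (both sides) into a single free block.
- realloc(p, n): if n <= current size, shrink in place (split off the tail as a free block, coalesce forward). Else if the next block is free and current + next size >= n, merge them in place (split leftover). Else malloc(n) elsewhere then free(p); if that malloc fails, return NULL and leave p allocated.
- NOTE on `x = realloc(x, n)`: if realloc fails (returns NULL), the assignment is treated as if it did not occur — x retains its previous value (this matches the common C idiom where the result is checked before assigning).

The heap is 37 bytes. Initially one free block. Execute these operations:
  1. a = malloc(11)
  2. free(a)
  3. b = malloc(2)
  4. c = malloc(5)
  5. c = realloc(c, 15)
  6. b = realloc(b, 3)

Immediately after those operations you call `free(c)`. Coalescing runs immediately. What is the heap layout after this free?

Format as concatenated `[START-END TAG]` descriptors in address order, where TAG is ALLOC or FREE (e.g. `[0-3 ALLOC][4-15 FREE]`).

Op 1: a = malloc(11) -> a = 0; heap: [0-10 ALLOC][11-36 FREE]
Op 2: free(a) -> (freed a); heap: [0-36 FREE]
Op 3: b = malloc(2) -> b = 0; heap: [0-1 ALLOC][2-36 FREE]
Op 4: c = malloc(5) -> c = 2; heap: [0-1 ALLOC][2-6 ALLOC][7-36 FREE]
Op 5: c = realloc(c, 15) -> c = 2; heap: [0-1 ALLOC][2-16 ALLOC][17-36 FREE]
Op 6: b = realloc(b, 3) -> b = 17; heap: [0-1 FREE][2-16 ALLOC][17-19 ALLOC][20-36 FREE]
free(c): c = 2 -> block [2-16 ALLOC]; mark free, coalesce with adjacent free neighbors -> [0-16 FREE][17-19 ALLOC][20-36 FREE]

Answer: [0-16 FREE][17-19 ALLOC][20-36 FREE]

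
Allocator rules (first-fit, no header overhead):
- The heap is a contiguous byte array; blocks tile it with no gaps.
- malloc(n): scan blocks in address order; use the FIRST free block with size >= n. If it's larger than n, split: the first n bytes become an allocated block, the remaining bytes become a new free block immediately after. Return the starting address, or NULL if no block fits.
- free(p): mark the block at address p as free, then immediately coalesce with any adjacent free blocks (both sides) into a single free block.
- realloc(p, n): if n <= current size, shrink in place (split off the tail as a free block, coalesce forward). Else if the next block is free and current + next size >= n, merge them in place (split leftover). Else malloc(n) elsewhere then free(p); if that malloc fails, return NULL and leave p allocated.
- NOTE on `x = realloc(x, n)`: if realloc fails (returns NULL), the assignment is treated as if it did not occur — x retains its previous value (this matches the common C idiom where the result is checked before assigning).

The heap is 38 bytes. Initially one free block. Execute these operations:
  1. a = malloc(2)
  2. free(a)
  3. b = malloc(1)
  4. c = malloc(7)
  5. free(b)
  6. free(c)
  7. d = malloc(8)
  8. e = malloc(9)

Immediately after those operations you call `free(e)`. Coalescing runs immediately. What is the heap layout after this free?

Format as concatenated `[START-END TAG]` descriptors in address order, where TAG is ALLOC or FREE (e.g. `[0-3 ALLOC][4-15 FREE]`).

Answer: [0-7 ALLOC][8-37 FREE]

Derivation:
Op 1: a = malloc(2) -> a = 0; heap: [0-1 ALLOC][2-37 FREE]
Op 2: free(a) -> (freed a); heap: [0-37 FREE]
Op 3: b = malloc(1) -> b = 0; heap: [0-0 ALLOC][1-37 FREE]
Op 4: c = malloc(7) -> c = 1; heap: [0-0 ALLOC][1-7 ALLOC][8-37 FREE]
Op 5: free(b) -> (freed b); heap: [0-0 FREE][1-7 ALLOC][8-37 FREE]
Op 6: free(c) -> (freed c); heap: [0-37 FREE]
Op 7: d = malloc(8) -> d = 0; heap: [0-7 ALLOC][8-37 FREE]
Op 8: e = malloc(9) -> e = 8; heap: [0-7 ALLOC][8-16 ALLOC][17-37 FREE]
free(e): e = 8 -> block [8-16 ALLOC]; mark free, coalesce with adjacent free neighbors -> [0-7 ALLOC][8-37 FREE]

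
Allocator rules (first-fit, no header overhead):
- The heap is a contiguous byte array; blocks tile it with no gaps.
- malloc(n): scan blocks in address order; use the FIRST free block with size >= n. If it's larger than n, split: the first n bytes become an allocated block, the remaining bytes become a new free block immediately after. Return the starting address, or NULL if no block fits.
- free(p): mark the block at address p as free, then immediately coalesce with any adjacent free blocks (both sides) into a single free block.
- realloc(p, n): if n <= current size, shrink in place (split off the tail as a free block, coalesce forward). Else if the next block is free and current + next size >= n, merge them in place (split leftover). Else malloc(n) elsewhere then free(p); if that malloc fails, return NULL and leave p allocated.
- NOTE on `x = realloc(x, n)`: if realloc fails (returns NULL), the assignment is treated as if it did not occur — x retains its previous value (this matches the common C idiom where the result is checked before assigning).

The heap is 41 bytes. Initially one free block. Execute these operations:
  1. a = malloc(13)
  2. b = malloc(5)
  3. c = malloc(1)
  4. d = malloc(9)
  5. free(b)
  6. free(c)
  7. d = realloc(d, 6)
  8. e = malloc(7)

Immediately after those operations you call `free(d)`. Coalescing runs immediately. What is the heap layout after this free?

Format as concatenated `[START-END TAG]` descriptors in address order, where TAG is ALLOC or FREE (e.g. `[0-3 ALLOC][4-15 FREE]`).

Op 1: a = malloc(13) -> a = 0; heap: [0-12 ALLOC][13-40 FREE]
Op 2: b = malloc(5) -> b = 13; heap: [0-12 ALLOC][13-17 ALLOC][18-40 FREE]
Op 3: c = malloc(1) -> c = 18; heap: [0-12 ALLOC][13-17 ALLOC][18-18 ALLOC][19-40 FREE]
Op 4: d = malloc(9) -> d = 19; heap: [0-12 ALLOC][13-17 ALLOC][18-18 ALLOC][19-27 ALLOC][28-40 FREE]
Op 5: free(b) -> (freed b); heap: [0-12 ALLOC][13-17 FREE][18-18 ALLOC][19-27 ALLOC][28-40 FREE]
Op 6: free(c) -> (freed c); heap: [0-12 ALLOC][13-18 FREE][19-27 ALLOC][28-40 FREE]
Op 7: d = realloc(d, 6) -> d = 19; heap: [0-12 ALLOC][13-18 FREE][19-24 ALLOC][25-40 FREE]
Op 8: e = malloc(7) -> e = 25; heap: [0-12 ALLOC][13-18 FREE][19-24 ALLOC][25-31 ALLOC][32-40 FREE]
free(d): d = 19 -> block [19-24 ALLOC]; mark free, coalesce with adjacent free neighbors -> [0-12 ALLOC][13-24 FREE][25-31 ALLOC][32-40 FREE]

Answer: [0-12 ALLOC][13-24 FREE][25-31 ALLOC][32-40 FREE]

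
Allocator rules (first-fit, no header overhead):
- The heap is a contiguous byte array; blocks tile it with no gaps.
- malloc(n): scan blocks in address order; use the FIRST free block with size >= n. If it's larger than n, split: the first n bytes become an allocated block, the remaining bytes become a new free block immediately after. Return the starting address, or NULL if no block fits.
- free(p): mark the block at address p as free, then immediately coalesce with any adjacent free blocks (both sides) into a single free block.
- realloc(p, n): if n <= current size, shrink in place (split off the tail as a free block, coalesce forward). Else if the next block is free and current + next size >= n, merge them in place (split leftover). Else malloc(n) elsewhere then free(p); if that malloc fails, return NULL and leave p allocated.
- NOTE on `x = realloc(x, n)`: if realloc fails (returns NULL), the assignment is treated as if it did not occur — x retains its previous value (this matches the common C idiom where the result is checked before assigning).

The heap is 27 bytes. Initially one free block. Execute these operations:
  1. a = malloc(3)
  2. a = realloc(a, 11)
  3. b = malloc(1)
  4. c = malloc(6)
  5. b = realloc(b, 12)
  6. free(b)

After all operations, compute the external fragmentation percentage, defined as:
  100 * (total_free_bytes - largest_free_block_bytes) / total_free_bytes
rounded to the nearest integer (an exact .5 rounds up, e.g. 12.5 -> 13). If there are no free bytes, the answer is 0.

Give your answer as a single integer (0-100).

Answer: 10

Derivation:
Op 1: a = malloc(3) -> a = 0; heap: [0-2 ALLOC][3-26 FREE]
Op 2: a = realloc(a, 11) -> a = 0; heap: [0-10 ALLOC][11-26 FREE]
Op 3: b = malloc(1) -> b = 11; heap: [0-10 ALLOC][11-11 ALLOC][12-26 FREE]
Op 4: c = malloc(6) -> c = 12; heap: [0-10 ALLOC][11-11 ALLOC][12-17 ALLOC][18-26 FREE]
Op 5: b = realloc(b, 12) -> NULL (b unchanged); heap: [0-10 ALLOC][11-11 ALLOC][12-17 ALLOC][18-26 FREE]
Op 6: free(b) -> (freed b); heap: [0-10 ALLOC][11-11 FREE][12-17 ALLOC][18-26 FREE]
Free blocks: [1 9] total_free=10 largest=9 -> 100*(10-9)/10 = 100/10 = 10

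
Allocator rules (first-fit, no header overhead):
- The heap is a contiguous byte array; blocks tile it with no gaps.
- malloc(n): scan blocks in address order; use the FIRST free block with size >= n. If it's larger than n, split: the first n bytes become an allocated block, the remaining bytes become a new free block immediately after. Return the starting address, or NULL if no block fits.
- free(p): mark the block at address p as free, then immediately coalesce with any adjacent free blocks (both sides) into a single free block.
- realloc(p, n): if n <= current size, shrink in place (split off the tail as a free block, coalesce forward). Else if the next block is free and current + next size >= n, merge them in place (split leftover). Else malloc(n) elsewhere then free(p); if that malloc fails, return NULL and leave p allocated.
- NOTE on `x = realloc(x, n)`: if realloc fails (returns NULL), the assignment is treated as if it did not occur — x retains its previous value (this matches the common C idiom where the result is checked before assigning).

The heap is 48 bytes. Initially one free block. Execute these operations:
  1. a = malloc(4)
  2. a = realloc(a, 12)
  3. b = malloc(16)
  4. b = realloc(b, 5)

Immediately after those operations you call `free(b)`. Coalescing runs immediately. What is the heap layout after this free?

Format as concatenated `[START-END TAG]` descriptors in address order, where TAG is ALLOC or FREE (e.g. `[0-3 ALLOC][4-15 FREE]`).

Answer: [0-11 ALLOC][12-47 FREE]

Derivation:
Op 1: a = malloc(4) -> a = 0; heap: [0-3 ALLOC][4-47 FREE]
Op 2: a = realloc(a, 12) -> a = 0; heap: [0-11 ALLOC][12-47 FREE]
Op 3: b = malloc(16) -> b = 12; heap: [0-11 ALLOC][12-27 ALLOC][28-47 FREE]
Op 4: b = realloc(b, 5) -> b = 12; heap: [0-11 ALLOC][12-16 ALLOC][17-47 FREE]
free(b): b = 12 -> block [12-16 ALLOC]; mark free, coalesce with adjacent free neighbors -> [0-11 ALLOC][12-47 FREE]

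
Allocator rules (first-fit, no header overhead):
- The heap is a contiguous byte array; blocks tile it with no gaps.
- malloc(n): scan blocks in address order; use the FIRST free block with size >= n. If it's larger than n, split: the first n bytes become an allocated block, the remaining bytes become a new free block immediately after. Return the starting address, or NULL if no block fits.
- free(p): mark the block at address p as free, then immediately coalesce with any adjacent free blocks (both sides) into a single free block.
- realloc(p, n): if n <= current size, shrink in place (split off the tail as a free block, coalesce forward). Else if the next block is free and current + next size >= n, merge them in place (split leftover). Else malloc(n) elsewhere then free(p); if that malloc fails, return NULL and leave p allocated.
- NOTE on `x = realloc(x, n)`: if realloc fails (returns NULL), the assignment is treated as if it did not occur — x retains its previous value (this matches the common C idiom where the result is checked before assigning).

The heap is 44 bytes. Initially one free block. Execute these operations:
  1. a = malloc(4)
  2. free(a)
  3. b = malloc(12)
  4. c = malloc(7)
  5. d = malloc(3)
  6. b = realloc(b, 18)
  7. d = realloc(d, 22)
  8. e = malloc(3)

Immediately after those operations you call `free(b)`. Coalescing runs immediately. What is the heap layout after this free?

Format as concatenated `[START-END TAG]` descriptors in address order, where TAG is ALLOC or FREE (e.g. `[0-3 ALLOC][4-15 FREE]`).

Answer: [0-2 ALLOC][3-11 FREE][12-18 ALLOC][19-21 ALLOC][22-43 FREE]

Derivation:
Op 1: a = malloc(4) -> a = 0; heap: [0-3 ALLOC][4-43 FREE]
Op 2: free(a) -> (freed a); heap: [0-43 FREE]
Op 3: b = malloc(12) -> b = 0; heap: [0-11 ALLOC][12-43 FREE]
Op 4: c = malloc(7) -> c = 12; heap: [0-11 ALLOC][12-18 ALLOC][19-43 FREE]
Op 5: d = malloc(3) -> d = 19; heap: [0-11 ALLOC][12-18 ALLOC][19-21 ALLOC][22-43 FREE]
Op 6: b = realloc(b, 18) -> b = 22; heap: [0-11 FREE][12-18 ALLOC][19-21 ALLOC][22-39 ALLOC][40-43 FREE]
Op 7: d = realloc(d, 22) -> NULL (d unchanged); heap: [0-11 FREE][12-18 ALLOC][19-21 ALLOC][22-39 ALLOC][40-43 FREE]
Op 8: e = malloc(3) -> e = 0; heap: [0-2 ALLOC][3-11 FREE][12-18 ALLOC][19-21 ALLOC][22-39 ALLOC][40-43 FREE]
free(b): b = 22 -> block [22-39 ALLOC]; mark free, coalesce with adjacent free neighbors -> [0-2 ALLOC][3-11 FREE][12-18 ALLOC][19-21 ALLOC][22-43 FREE]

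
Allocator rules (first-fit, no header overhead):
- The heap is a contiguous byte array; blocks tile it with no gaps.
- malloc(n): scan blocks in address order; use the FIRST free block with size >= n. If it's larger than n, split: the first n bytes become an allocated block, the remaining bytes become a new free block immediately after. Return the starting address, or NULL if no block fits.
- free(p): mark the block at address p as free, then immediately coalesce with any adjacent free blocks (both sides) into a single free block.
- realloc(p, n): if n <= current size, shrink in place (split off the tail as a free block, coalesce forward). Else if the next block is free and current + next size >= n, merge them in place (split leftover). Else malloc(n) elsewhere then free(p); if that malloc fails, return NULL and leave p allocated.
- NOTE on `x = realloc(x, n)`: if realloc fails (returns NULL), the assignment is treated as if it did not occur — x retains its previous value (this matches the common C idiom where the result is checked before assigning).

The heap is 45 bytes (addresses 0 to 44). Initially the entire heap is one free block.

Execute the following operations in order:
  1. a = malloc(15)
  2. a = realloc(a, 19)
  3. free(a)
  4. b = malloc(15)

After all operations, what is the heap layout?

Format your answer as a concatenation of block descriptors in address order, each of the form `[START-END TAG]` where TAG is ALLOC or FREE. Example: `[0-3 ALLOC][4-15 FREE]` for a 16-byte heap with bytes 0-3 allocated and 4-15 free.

Answer: [0-14 ALLOC][15-44 FREE]

Derivation:
Op 1: a = malloc(15) -> a = 0; heap: [0-14 ALLOC][15-44 FREE]
Op 2: a = realloc(a, 19) -> a = 0; heap: [0-18 ALLOC][19-44 FREE]
Op 3: free(a) -> (freed a); heap: [0-44 FREE]
Op 4: b = malloc(15) -> b = 0; heap: [0-14 ALLOC][15-44 FREE]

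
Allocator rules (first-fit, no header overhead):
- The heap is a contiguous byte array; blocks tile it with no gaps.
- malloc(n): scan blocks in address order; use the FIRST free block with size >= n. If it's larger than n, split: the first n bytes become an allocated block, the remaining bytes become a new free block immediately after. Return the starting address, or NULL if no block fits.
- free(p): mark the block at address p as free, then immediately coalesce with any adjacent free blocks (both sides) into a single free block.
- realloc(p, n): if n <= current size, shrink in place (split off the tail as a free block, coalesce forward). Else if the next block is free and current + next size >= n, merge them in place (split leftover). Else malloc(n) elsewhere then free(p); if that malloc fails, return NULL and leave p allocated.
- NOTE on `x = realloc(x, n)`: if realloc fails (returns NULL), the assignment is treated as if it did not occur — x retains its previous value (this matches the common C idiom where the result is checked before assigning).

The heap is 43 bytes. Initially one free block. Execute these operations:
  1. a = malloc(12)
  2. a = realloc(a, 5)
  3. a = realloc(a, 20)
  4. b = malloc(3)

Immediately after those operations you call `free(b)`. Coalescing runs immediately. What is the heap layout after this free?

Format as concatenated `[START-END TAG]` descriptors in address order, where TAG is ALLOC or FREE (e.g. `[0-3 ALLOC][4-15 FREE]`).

Op 1: a = malloc(12) -> a = 0; heap: [0-11 ALLOC][12-42 FREE]
Op 2: a = realloc(a, 5) -> a = 0; heap: [0-4 ALLOC][5-42 FREE]
Op 3: a = realloc(a, 20) -> a = 0; heap: [0-19 ALLOC][20-42 FREE]
Op 4: b = malloc(3) -> b = 20; heap: [0-19 ALLOC][20-22 ALLOC][23-42 FREE]
free(b): b = 20 -> block [20-22 ALLOC]; mark free, coalesce with adjacent free neighbors -> [0-19 ALLOC][20-42 FREE]

Answer: [0-19 ALLOC][20-42 FREE]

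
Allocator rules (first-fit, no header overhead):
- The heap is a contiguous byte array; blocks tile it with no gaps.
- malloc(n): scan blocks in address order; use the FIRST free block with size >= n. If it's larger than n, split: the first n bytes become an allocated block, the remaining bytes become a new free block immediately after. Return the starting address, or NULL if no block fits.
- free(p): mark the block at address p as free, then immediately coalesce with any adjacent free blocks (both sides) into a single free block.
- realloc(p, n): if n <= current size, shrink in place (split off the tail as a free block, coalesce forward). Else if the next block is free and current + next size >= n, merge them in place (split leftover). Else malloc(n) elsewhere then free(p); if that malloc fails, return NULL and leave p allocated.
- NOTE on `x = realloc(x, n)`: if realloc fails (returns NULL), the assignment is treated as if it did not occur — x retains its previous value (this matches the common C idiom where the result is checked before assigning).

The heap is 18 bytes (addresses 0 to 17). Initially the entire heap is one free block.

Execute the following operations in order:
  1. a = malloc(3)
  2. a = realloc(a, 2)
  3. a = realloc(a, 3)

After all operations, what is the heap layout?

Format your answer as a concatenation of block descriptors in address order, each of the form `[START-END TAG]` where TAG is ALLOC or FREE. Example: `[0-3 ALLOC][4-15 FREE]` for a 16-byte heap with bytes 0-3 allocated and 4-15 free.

Answer: [0-2 ALLOC][3-17 FREE]

Derivation:
Op 1: a = malloc(3) -> a = 0; heap: [0-2 ALLOC][3-17 FREE]
Op 2: a = realloc(a, 2) -> a = 0; heap: [0-1 ALLOC][2-17 FREE]
Op 3: a = realloc(a, 3) -> a = 0; heap: [0-2 ALLOC][3-17 FREE]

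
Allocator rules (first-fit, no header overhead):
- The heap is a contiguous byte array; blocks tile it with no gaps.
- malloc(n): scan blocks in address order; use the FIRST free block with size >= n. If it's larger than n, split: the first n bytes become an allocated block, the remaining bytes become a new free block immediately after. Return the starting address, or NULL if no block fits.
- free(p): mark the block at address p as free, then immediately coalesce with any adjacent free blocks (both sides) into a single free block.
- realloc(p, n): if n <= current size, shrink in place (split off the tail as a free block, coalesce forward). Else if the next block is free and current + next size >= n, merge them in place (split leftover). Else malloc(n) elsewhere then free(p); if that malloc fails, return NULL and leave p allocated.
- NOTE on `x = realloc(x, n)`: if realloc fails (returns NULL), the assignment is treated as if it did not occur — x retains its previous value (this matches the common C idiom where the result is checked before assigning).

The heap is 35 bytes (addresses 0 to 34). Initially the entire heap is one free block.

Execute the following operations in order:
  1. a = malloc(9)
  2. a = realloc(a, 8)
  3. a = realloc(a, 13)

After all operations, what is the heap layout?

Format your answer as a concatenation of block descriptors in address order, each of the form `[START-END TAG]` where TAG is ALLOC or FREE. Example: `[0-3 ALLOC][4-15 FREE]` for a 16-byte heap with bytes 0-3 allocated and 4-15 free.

Answer: [0-12 ALLOC][13-34 FREE]

Derivation:
Op 1: a = malloc(9) -> a = 0; heap: [0-8 ALLOC][9-34 FREE]
Op 2: a = realloc(a, 8) -> a = 0; heap: [0-7 ALLOC][8-34 FREE]
Op 3: a = realloc(a, 13) -> a = 0; heap: [0-12 ALLOC][13-34 FREE]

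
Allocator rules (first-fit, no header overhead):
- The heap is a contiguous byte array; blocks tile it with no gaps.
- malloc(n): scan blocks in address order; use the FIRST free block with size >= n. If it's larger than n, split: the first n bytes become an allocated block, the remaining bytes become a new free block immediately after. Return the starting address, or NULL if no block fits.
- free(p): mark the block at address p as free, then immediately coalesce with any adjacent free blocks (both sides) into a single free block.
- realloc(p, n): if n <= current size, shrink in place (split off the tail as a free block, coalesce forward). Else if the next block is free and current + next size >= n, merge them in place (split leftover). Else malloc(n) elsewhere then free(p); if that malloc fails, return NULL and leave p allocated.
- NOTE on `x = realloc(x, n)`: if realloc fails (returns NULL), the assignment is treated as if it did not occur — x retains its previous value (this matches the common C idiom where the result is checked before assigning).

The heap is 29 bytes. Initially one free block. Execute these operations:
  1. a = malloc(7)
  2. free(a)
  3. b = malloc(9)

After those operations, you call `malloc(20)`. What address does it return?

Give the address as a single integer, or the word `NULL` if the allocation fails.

Answer: 9

Derivation:
Op 1: a = malloc(7) -> a = 0; heap: [0-6 ALLOC][7-28 FREE]
Op 2: free(a) -> (freed a); heap: [0-28 FREE]
Op 3: b = malloc(9) -> b = 0; heap: [0-8 ALLOC][9-28 FREE]
malloc(20): first-fit scan over [0-8 ALLOC][9-28 FREE] -> 9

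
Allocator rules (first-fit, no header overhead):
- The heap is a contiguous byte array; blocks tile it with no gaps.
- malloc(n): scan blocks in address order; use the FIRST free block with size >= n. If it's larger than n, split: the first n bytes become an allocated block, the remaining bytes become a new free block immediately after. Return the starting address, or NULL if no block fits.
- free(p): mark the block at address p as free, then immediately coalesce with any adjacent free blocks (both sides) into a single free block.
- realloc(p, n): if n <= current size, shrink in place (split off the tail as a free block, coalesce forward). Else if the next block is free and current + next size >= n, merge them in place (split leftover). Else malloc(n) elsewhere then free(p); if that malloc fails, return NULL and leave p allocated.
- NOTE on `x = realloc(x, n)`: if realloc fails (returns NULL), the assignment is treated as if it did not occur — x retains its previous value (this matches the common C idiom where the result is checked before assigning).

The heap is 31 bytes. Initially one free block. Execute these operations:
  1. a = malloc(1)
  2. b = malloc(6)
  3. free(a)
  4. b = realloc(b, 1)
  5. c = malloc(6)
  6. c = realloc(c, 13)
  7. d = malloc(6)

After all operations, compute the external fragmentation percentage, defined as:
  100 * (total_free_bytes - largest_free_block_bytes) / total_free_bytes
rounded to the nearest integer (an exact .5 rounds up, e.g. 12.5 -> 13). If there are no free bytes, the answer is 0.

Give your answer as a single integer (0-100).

Answer: 9

Derivation:
Op 1: a = malloc(1) -> a = 0; heap: [0-0 ALLOC][1-30 FREE]
Op 2: b = malloc(6) -> b = 1; heap: [0-0 ALLOC][1-6 ALLOC][7-30 FREE]
Op 3: free(a) -> (freed a); heap: [0-0 FREE][1-6 ALLOC][7-30 FREE]
Op 4: b = realloc(b, 1) -> b = 1; heap: [0-0 FREE][1-1 ALLOC][2-30 FREE]
Op 5: c = malloc(6) -> c = 2; heap: [0-0 FREE][1-1 ALLOC][2-7 ALLOC][8-30 FREE]
Op 6: c = realloc(c, 13) -> c = 2; heap: [0-0 FREE][1-1 ALLOC][2-14 ALLOC][15-30 FREE]
Op 7: d = malloc(6) -> d = 15; heap: [0-0 FREE][1-1 ALLOC][2-14 ALLOC][15-20 ALLOC][21-30 FREE]
Free blocks: [1 10] total_free=11 largest=10 -> 100*(11-10)/11 = 100/11 ≈ 9.091 -> rounds to 9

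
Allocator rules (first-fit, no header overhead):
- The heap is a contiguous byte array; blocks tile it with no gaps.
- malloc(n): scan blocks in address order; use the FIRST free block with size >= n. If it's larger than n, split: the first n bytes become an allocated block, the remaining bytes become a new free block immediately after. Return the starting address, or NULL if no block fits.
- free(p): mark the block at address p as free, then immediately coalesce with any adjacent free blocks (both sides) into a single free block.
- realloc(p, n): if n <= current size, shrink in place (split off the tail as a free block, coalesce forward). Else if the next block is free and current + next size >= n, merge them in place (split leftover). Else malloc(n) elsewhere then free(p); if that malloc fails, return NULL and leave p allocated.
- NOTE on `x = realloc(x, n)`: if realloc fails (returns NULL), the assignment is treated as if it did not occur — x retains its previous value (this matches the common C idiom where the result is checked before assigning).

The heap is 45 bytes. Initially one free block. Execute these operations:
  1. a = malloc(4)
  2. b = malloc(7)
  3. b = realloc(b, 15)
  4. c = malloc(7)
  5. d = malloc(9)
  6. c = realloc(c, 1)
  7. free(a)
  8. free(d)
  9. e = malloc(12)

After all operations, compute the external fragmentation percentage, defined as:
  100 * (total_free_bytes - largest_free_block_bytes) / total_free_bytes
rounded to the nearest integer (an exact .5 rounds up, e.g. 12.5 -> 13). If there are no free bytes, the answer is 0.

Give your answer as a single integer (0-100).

Answer: 24

Derivation:
Op 1: a = malloc(4) -> a = 0; heap: [0-3 ALLOC][4-44 FREE]
Op 2: b = malloc(7) -> b = 4; heap: [0-3 ALLOC][4-10 ALLOC][11-44 FREE]
Op 3: b = realloc(b, 15) -> b = 4; heap: [0-3 ALLOC][4-18 ALLOC][19-44 FREE]
Op 4: c = malloc(7) -> c = 19; heap: [0-3 ALLOC][4-18 ALLOC][19-25 ALLOC][26-44 FREE]
Op 5: d = malloc(9) -> d = 26; heap: [0-3 ALLOC][4-18 ALLOC][19-25 ALLOC][26-34 ALLOC][35-44 FREE]
Op 6: c = realloc(c, 1) -> c = 19; heap: [0-3 ALLOC][4-18 ALLOC][19-19 ALLOC][20-25 FREE][26-34 ALLOC][35-44 FREE]
Op 7: free(a) -> (freed a); heap: [0-3 FREE][4-18 ALLOC][19-19 ALLOC][20-25 FREE][26-34 ALLOC][35-44 FREE]
Op 8: free(d) -> (freed d); heap: [0-3 FREE][4-18 ALLOC][19-19 ALLOC][20-44 FREE]
Op 9: e = malloc(12) -> e = 20; heap: [0-3 FREE][4-18 ALLOC][19-19 ALLOC][20-31 ALLOC][32-44 FREE]
Free blocks: [4 13] total_free=17 largest=13 -> 100*(17-13)/17 = 400/17 ≈ 23.529 -> rounds to 24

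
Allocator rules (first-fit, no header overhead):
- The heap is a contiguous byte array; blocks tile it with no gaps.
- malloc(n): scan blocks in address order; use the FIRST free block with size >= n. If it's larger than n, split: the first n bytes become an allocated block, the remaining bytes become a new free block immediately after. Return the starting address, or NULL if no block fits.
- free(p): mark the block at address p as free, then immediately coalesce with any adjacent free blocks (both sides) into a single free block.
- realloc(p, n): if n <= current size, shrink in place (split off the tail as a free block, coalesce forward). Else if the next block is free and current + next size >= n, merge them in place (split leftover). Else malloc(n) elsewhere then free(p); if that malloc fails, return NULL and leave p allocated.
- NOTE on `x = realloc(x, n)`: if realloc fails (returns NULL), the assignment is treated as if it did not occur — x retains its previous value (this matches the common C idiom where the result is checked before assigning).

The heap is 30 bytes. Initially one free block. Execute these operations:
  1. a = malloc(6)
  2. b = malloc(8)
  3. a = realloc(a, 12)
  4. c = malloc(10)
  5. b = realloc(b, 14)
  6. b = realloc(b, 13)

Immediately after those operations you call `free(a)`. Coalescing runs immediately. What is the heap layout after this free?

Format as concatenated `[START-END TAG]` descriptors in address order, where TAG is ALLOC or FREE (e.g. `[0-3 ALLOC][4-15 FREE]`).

Answer: [0-5 FREE][6-13 ALLOC][14-29 FREE]

Derivation:
Op 1: a = malloc(6) -> a = 0; heap: [0-5 ALLOC][6-29 FREE]
Op 2: b = malloc(8) -> b = 6; heap: [0-5 ALLOC][6-13 ALLOC][14-29 FREE]
Op 3: a = realloc(a, 12) -> a = 14; heap: [0-5 FREE][6-13 ALLOC][14-25 ALLOC][26-29 FREE]
Op 4: c = malloc(10) -> c = NULL; heap: [0-5 FREE][6-13 ALLOC][14-25 ALLOC][26-29 FREE]
Op 5: b = realloc(b, 14) -> NULL (b unchanged); heap: [0-5 FREE][6-13 ALLOC][14-25 ALLOC][26-29 FREE]
Op 6: b = realloc(b, 13) -> NULL (b unchanged); heap: [0-5 FREE][6-13 ALLOC][14-25 ALLOC][26-29 FREE]
free(a): a = 14 -> block [14-25 ALLOC]; mark free, coalesce with adjacent free neighbors -> [0-5 FREE][6-13 ALLOC][14-29 FREE]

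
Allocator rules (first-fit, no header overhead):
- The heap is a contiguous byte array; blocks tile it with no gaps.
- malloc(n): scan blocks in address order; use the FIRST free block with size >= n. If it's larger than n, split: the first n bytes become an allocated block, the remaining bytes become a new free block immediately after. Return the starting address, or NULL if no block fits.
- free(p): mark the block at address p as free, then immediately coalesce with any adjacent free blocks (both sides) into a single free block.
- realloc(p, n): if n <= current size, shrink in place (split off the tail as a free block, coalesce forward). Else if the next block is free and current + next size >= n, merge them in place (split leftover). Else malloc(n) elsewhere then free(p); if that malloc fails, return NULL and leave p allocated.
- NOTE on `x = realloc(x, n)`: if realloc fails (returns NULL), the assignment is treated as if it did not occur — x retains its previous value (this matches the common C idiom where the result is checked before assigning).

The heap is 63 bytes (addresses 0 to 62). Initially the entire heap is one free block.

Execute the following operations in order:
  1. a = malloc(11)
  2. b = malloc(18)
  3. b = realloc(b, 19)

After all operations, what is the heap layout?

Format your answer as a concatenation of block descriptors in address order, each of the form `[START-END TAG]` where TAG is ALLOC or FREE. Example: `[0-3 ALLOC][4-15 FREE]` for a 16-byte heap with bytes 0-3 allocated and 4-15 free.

Answer: [0-10 ALLOC][11-29 ALLOC][30-62 FREE]

Derivation:
Op 1: a = malloc(11) -> a = 0; heap: [0-10 ALLOC][11-62 FREE]
Op 2: b = malloc(18) -> b = 11; heap: [0-10 ALLOC][11-28 ALLOC][29-62 FREE]
Op 3: b = realloc(b, 19) -> b = 11; heap: [0-10 ALLOC][11-29 ALLOC][30-62 FREE]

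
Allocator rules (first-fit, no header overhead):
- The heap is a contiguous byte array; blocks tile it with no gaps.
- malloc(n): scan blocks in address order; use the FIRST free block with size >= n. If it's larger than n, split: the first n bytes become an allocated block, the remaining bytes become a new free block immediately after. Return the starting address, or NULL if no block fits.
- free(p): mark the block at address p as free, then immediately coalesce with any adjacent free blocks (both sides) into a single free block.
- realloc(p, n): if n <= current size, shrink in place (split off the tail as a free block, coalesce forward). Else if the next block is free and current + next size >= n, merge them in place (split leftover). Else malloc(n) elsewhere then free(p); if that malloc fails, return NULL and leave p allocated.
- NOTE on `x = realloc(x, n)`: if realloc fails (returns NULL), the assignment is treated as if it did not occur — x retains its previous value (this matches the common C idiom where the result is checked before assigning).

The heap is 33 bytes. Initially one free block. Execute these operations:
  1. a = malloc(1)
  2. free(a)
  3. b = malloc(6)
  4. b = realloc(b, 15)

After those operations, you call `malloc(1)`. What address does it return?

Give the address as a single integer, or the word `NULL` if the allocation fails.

Op 1: a = malloc(1) -> a = 0; heap: [0-0 ALLOC][1-32 FREE]
Op 2: free(a) -> (freed a); heap: [0-32 FREE]
Op 3: b = malloc(6) -> b = 0; heap: [0-5 ALLOC][6-32 FREE]
Op 4: b = realloc(b, 15) -> b = 0; heap: [0-14 ALLOC][15-32 FREE]
malloc(1): first-fit scan over [0-14 ALLOC][15-32 FREE] -> 15

Answer: 15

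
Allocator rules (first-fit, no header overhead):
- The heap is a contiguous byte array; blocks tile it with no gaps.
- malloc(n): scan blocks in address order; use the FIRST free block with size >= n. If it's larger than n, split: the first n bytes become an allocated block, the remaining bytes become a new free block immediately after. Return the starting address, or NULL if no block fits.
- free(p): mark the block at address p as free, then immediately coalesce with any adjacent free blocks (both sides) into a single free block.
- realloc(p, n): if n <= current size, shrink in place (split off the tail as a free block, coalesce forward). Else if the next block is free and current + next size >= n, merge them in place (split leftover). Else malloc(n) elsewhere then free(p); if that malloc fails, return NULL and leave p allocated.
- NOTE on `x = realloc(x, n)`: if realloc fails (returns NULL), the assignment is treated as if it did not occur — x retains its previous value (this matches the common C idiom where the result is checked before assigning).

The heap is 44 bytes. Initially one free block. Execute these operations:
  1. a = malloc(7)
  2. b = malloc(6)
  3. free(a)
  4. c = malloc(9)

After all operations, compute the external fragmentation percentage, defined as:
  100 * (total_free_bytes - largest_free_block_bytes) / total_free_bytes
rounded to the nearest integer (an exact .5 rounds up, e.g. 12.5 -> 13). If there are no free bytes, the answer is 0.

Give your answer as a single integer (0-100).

Op 1: a = malloc(7) -> a = 0; heap: [0-6 ALLOC][7-43 FREE]
Op 2: b = malloc(6) -> b = 7; heap: [0-6 ALLOC][7-12 ALLOC][13-43 FREE]
Op 3: free(a) -> (freed a); heap: [0-6 FREE][7-12 ALLOC][13-43 FREE]
Op 4: c = malloc(9) -> c = 13; heap: [0-6 FREE][7-12 ALLOC][13-21 ALLOC][22-43 FREE]
Free blocks: [7 22] total_free=29 largest=22 -> 100*(29-22)/29 = 700/29 ≈ 24.138 -> rounds to 24

Answer: 24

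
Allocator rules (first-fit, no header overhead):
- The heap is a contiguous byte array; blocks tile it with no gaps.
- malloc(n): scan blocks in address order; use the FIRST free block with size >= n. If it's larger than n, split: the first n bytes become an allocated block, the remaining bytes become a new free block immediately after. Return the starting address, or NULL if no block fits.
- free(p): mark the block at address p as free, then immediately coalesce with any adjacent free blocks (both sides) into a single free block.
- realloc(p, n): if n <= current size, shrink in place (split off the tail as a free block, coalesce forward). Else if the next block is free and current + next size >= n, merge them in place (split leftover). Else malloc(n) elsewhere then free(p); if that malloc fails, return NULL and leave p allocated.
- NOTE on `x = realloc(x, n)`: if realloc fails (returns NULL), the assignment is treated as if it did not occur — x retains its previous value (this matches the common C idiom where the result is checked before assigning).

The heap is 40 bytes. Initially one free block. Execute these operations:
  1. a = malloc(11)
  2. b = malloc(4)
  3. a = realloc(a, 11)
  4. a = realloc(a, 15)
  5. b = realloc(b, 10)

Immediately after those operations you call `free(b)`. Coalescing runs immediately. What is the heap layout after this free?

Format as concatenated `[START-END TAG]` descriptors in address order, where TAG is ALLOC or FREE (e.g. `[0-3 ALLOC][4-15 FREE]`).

Op 1: a = malloc(11) -> a = 0; heap: [0-10 ALLOC][11-39 FREE]
Op 2: b = malloc(4) -> b = 11; heap: [0-10 ALLOC][11-14 ALLOC][15-39 FREE]
Op 3: a = realloc(a, 11) -> a = 0; heap: [0-10 ALLOC][11-14 ALLOC][15-39 FREE]
Op 4: a = realloc(a, 15) -> a = 15; heap: [0-10 FREE][11-14 ALLOC][15-29 ALLOC][30-39 FREE]
Op 5: b = realloc(b, 10) -> b = 0; heap: [0-9 ALLOC][10-14 FREE][15-29 ALLOC][30-39 FREE]
free(b): b = 0 -> block [0-9 ALLOC]; mark free, coalesce with adjacent free neighbors -> [0-14 FREE][15-29 ALLOC][30-39 FREE]

Answer: [0-14 FREE][15-29 ALLOC][30-39 FREE]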